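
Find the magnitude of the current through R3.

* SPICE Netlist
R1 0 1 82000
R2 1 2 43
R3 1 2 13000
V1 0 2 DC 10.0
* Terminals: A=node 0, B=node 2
Nodal analysis, taking node 2 as the 0 V reference.
Source V1 fixes V_0 = 10 V.
KCL at each unknown node (sum of currents leaving = 0; resistances in Ω):
  Node 1: (V_1 - 10)/82000 + (V_1 - 0)/43 + (V_1 - 0)/13000 = 0
Collecting terms: 0.02334 × V_1 = 0.000122  =>  V_1 = 0.005224 V
I_R3 = (V_1 - V_2)/R3 = (0.005224 - 0)/13000 = 0.0000004018 A
|I_R3| = 0.0000004018 A

Final answer: |I_R3| = 4.018e-07 A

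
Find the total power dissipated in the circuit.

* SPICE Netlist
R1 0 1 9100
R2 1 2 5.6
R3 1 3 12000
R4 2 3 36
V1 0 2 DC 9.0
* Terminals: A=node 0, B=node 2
Nodal analysis, taking node 2 as the 0 V reference.
Source V1 fixes V_0 = 9 V.
KCL at each unknown node (sum of currents leaving = 0; resistances in Ω):
  Node 1: (V_1 - 9)/9100 + (V_1 - 0)/5.6 + (V_1 - V_3)/12000 = 0
  Node 3: (V_3 - V_1)/12000 + (V_3 - 0)/36 = 0
Collecting terms (coefficients in siemens):
  0.1788·V_1 - 0.00008333·V_3 = 0.000989
  0.02786·V_3 - 0.00008333·V_1 = 0
Determinant D = (0.1788)(0.02786) - (-0.00008333)(-0.00008333) = 0.004981
V_1 = [(0.000989)(0.02786) - (-0.00008333)(0)]/D = 0.005532 V
V_3 = [(0.1788)(0) - (0.000989)(-0.00008333)]/D = 0.00001655 V
Power in each resistor, P = (ΔV)²/R:
  P_R1 = (9 - 0.005532)²/9100 = 0.00889 W
  P_R2 = (0.005532 - 0)²/5.6 = 0.000005466 W
  P_R3 = (0.005532 - 0.00001655)²/12000 = 0.000000002535 W
  P_R4 = (0 - 0.00001655)²/36 = 0.000000000007606 W
P_total = P_R1 + P_R2 + P_R3 + P_R4 = 0.008896 W

Final answer: 0.008896 W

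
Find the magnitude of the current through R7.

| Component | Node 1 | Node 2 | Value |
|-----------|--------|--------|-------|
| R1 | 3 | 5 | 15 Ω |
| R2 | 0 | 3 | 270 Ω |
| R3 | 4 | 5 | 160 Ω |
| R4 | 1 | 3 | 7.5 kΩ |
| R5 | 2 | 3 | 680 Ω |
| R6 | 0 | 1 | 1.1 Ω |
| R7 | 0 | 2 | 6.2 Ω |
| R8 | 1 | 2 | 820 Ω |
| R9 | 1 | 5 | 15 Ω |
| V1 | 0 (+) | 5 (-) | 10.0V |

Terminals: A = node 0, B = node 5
Nodal analysis, taking node 5 as the 0 V reference.
Source V1 fixes V_0 = 10 V.
KCL at each unknown node (sum of currents leaving = 0; resistances in Ω):
  Node 1: (V_1 - V_3)/7500 + (V_1 - 10)/1.1 + (V_1 - V_2)/820 + (V_1 - 0)/15 = 0
  Node 2: (V_2 - V_3)/680 + (V_2 - 10)/6.2 + (V_2 - V_1)/820 = 0
  Node 3: (V_3 - 0)/15 + (V_3 - 10)/270 + (V_3 - V_1)/7500 + (V_3 - V_2)/680 = 0
  Node 4: (V_4 - 0)/160 = 0
Collecting terms (coefficients in siemens):
  0.9771·V_1 - 0.00122·V_2 - 0.0001333·V_3 = 9.091
  0.164·V_2 - 0.00122·V_1 - 0.001471·V_3 = 1.613
  0.07197·V_3 - 0.0001333·V_1 - 0.001471·V_2 = 0.03704
  0.00625·V_4 = 0
Solving these 4 simultaneous equations (Gaussian elimination) gives:
  V_1 = 9.316 V, V_2 = 9.912 V, V_3 = 0.7344 V, V_4 = 0 V
I_R7 = (V_0 - V_2)/R7 = (10 - 9.912)/6.2 = 0.01422 A
|I_R7| = 0.01422 A

Final answer: |I_R7| = 0.01422 A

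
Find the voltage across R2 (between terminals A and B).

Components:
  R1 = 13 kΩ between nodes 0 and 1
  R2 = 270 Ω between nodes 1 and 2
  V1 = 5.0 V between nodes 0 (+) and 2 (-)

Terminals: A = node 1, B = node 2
R1 and R2 are in series across V1 (node 0 → node 1 → node 2), and the output A–B is taken across R2, so this is a voltage divider.
Series current: I = V1/(R1 + R2) = 5/(13000 + 270) = 5/13270 = 0.0003768 A
V_R2 = I × R2 = V1 × R2/(R1 + R2) = 5 × 270/13270 = 0.1017 V

Final answer: 0.1017 V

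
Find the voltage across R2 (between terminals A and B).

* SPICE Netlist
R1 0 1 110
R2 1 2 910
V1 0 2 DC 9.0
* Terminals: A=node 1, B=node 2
R1 and R2 are in series across V1 (node 0 → node 1 → node 2), and the output A–B is taken across R2, so this is a voltage divider.
Series current: I = V1/(R1 + R2) = 9/(110 + 910) = 9/1020 = 0.008824 A
V_R2 = I × R2 = V1 × R2/(R1 + R2) = 9 × 910/1020 = 8.029 V

Final answer: 8.029 V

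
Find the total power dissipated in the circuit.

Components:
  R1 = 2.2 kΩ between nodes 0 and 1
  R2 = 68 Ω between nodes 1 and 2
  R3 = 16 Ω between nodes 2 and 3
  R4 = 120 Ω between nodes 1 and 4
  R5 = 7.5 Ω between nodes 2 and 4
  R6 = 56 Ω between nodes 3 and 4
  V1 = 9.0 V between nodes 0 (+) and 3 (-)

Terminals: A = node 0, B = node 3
Nodal analysis, taking node 3 as the 0 V reference.
Source V1 fixes V_0 = 9 V.
KCL at each unknown node (sum of currents leaving = 0; resistances in Ω):
  Node 1: (V_1 - 9)/2200 + (V_1 - V_2)/68 + (V_1 - V_4)/120 = 0
  Node 2: (V_2 - V_1)/68 + (V_2 - 0)/16 + (V_2 - V_4)/7.5 = 0
  Node 4: (V_4 - V_1)/120 + (V_4 - V_2)/7.5 + (V_4 - 0)/56 = 0
Collecting terms (coefficients in siemens):
  0.02349·V_1 - 0.01471·V_2 - 0.008333·V_4 = 0.004091
  0.2105·V_2 - 0.01471·V_1 - 0.1333·V_4 = 0
  0.1595·V_4 - 0.008333·V_1 - 0.1333·V_2 = 0
Solving these 3 simultaneous equations (Gaussian elimination) gives:
  V_1 = 0.2233 V, V_2 = 0.04884 V, V_4 = 0.05248 V
Power in each resistor, P = (ΔV)²/R:
  P_R1 = (9 - 0.2233)²/2200 = 0.03501 W
  P_R2 = (0.2233 - 0.04884)²/68 = 0.0004477 W
  P_R3 = (0.04884 - 0)²/16 = 0.0001491 W
  P_R4 = (0.2233 - 0.05248)²/120 = 0.0002432 W
  P_R5 = (0.04884 - 0.05248)²/7.5 = 0.000001774 W
  P_R6 = (0 - 0.05248)²/56 = 0.00004919 W
P_total = P_R1 + P_R2 + P_R3 + P_R4 + P_R5 + P_R6 = 0.0359 W

Final answer: 0.0359 W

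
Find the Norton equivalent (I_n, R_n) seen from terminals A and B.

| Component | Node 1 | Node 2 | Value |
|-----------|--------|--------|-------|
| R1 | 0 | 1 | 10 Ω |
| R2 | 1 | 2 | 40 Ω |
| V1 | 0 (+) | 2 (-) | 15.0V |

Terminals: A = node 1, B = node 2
Find the Thévenin equivalent first; then I_n = V_th/R_th and R_n = R_th.
Step 1 — V_th is the open-circuit voltage V_A - V_B (nothing connected across the terminals).
Nodal analysis, taking node 2 as the 0 V reference.
Source V1 fixes V_0 = 15 V.
KCL at each unknown node (sum of currents leaving = 0; resistances in Ω):
  Node 1: (V_1 - 15)/10 + (V_1 - 0)/40 = 0
Collecting terms: 0.125 × V_1 = 1.5  =>  V_1 = 12 V
V_th = V_1 - V_2 = 12 - 0 = 12 V
Step 2 — R_th: zero the source — replace V1 by a short circuit (node 2 merges into node 0) — and find the resistance seen between A (node 1) and B (node 0).
Reduce the network between node 1 (A) and node 0 (B) by series/parallel combination:
  Rp1 = R1 ‖ R2 (parallel, both between nodes 0 and 1) = 1/(1/10 + 1/40) = 8 Ω
R_th = 8 Ω
I_n = V_th/R_th = 12/8 = 1.5 A, and R_n = R_th = 8 Ω

Final answer: I_n = 1.5 A, R_n = 8 Ω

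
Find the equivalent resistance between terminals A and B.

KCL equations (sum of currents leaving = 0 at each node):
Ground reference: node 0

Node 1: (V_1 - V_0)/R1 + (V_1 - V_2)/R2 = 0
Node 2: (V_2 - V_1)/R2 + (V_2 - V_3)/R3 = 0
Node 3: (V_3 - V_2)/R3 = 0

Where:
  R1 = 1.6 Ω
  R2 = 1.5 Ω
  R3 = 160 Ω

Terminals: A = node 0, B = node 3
Reduce the network between node 0 (A) and node 3 (B) by series/parallel combination:
  Rs1 = R1 + R2 (series, joined only at node 1) = 1.6 + 1.5 = 3.1 Ω
  Rs2 = R3 + Rs1 (series, joined only at node 2) = 160 + 3.1 = 163.1 Ω
R_eq = 163.1 Ω

Final answer: 163.1 Ω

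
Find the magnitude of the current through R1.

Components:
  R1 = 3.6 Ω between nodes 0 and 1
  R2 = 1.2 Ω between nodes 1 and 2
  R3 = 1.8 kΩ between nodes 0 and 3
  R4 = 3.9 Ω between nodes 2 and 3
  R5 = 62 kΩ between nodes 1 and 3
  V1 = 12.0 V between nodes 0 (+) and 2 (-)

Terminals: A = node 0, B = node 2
Nodal analysis, taking node 2 as the 0 V reference.
Source V1 fixes V_0 = 12 V.
KCL at each unknown node (sum of currents leaving = 0; resistances in Ω):
  Node 1: (V_1 - 12)/3.6 + (V_1 - 0)/1.2 + (V_1 - V_3)/62000 = 0
  Node 3: (V_3 - 12)/1800 + (V_3 - 0)/3.9 + (V_3 - V_1)/62000 = 0
Collecting terms (coefficients in siemens):
  1.111·V_1 - 0.00001613·V_3 = 3.333
  0.257·V_3 - 0.00001613·V_1 = 0.006667
Determinant D = (1.111)(0.257) - (-0.00001613)(-0.00001613) = 0.2855
V_1 = [(3.333)(0.257) - (-0.00001613)(0.006667)]/D = 3 V
V_3 = [(1.111)(0.006667) - (3.333)(-0.00001613)]/D = 0.02613 V
I_R1 = (V_0 - V_1)/R1 = (12 - 3)/3.6 = 2.5 A
|I_R1| = 2.5 A

Final answer: |I_R1| = 2.5 A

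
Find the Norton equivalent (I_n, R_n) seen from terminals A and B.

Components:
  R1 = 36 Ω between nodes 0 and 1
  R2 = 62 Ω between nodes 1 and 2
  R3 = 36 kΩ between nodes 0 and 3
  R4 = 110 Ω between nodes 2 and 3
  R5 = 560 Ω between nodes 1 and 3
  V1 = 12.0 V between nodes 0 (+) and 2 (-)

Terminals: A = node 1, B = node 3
Find the Thévenin equivalent first; then I_n = V_th/R_th and R_n = R_th.
Step 1 — V_th is the open-circuit voltage V_A - V_B (nothing connected across the terminals).
Nodal analysis, taking node 2 as the 0 V reference.
Source V1 fixes V_0 = 12 V.
KCL at each unknown node (sum of currents leaving = 0; resistances in Ω):
  Node 1: (V_1 - 12)/36 + (V_1 - 0)/62 + (V_1 - V_3)/560 = 0
  Node 3: (V_3 - 12)/36000 + (V_3 - 0)/110 + (V_3 - V_1)/560 = 0
Collecting terms (coefficients in siemens):
  0.04569·V_1 - 0.001786·V_3 = 0.3333
  0.0109·V_3 - 0.001786·V_1 = 0.0003333
Determinant D = (0.04569)(0.0109) - (-0.001786)(-0.001786) = 0.0004951
V_1 = [(0.3333)(0.0109) - (-0.001786)(0.0003333)]/D = 7.343 V
V_3 = [(0.04569)(0.0003333) - (0.3333)(-0.001786)]/D = 1.233 V
V_th = V_1 - V_3 = 7.343 - 1.233 = 6.11 V
Step 2 — R_th: zero the source — replace V1 by a short circuit (node 2 merges into node 0) — and find the resistance seen between A (node 1) and B (node 3).
Reduce the network between node 1 (A) and node 3 (B) by series/parallel combination:
  Rp1 = R1 ‖ R2 (parallel, both between nodes 0 and 1) = 1/(1/36 + 1/62) = 22.78 Ω
  Rp2 = R3 ‖ R4 (parallel, both between nodes 0 and 3) = 1/(1/36000 + 1/110) = 109.7 Ω
  Rs1 = Rp1 + Rp2 (series, joined only at node 0) = 22.78 + 109.7 = 132.4 Ω
  Rp3 = R5 ‖ Rs1 (parallel, both between nodes 1 and 3) = 1/(1/560 + 1/132.4) = 107.1 Ω
R_th = 107.1 Ω
I_n = V_th/R_th = 6.11/107.1 = 0.05705 A, and R_n = R_th = 107.1 Ω

Final answer: I_n = 0.05705 A, R_n = 107.1 Ω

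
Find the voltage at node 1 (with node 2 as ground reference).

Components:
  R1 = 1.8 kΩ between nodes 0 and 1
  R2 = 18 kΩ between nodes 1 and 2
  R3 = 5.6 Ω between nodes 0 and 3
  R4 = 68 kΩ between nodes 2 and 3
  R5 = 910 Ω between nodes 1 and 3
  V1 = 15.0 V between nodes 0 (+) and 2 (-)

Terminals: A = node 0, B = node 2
Nodal analysis, taking node 2 as the 0 V reference.
Source V1 fixes V_0 = 15 V.
KCL at each unknown node (sum of currents leaving = 0; resistances in Ω):
  Node 1: (V_1 - 15)/1800 + (V_1 - 0)/18000 + (V_1 - V_3)/910 = 0
  Node 3: (V_3 - 15)/5.6 + (V_3 - 0)/68000 + (V_3 - V_1)/910 = 0
Collecting terms (coefficients in siemens):
  0.00171·V_1 - 0.001099·V_3 = 0.008333
  0.1797·V_3 - 0.001099·V_1 = 2.679
Determinant D = (0.00171)(0.1797) - (-0.001099)(-0.001099) = 0.0003061
V_1 = [(0.008333)(0.1797) - (-0.001099)(2.679)]/D = 14.51 V
V_3 = [(0.00171)(2.679) - (0.008333)(-0.001099)]/D = 15 V
The requested potential is V_1 = 14.51 V.

Final answer: V_1 = 14.51 V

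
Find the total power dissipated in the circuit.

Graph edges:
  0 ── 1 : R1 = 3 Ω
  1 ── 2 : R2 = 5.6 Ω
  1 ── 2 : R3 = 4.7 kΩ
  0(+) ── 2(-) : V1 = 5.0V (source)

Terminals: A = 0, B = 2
Nodal analysis, taking node 2 as the 0 V reference.
Source V1 fixes V_0 = 5 V.
KCL at each unknown node (sum of currents leaving = 0; resistances in Ω):
  Node 1: (V_1 - 5)/3 + (V_1 - 0)/5.6 + (V_1 - 0)/4700 = 0
Collecting terms: 0.5121 × V_1 = 1.667  =>  V_1 = 3.254 V
Power in each resistor, P = (ΔV)²/R:
  P_R1 = (5 - 3.254)²/3 = 1.016 W
  P_R2 = (3.254 - 0)²/5.6 = 1.891 W
  P_R3 = (3.254 - 0)²/4700 = 0.002254 W
P_total = P_R1 + P_R2 + P_R3 = 2.909 W

Final answer: 2.909 W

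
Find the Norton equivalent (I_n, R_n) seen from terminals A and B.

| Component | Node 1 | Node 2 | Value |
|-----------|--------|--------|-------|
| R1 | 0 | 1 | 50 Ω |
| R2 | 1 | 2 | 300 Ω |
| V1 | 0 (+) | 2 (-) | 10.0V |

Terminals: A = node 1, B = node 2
Find the Thévenin equivalent first; then I_n = V_th/R_th and R_n = R_th.
Step 1 — V_th is the open-circuit voltage V_A - V_B (nothing connected across the terminals).
Nodal analysis, taking node 2 as the 0 V reference.
Source V1 fixes V_0 = 10 V.
KCL at each unknown node (sum of currents leaving = 0; resistances in Ω):
  Node 1: (V_1 - 10)/50 + (V_1 - 0)/300 = 0
Collecting terms: 0.02333 × V_1 = 0.2  =>  V_1 = 8.571 V
V_th = V_1 - V_2 = 8.571 - 0 = 8.571 V
Step 2 — R_th: zero the source — replace V1 by a short circuit (node 2 merges into node 0) — and find the resistance seen between A (node 1) and B (node 0).
Reduce the network between node 1 (A) and node 0 (B) by series/parallel combination:
  Rp1 = R1 ‖ R2 (parallel, both between nodes 0 and 1) = 1/(1/50 + 1/300) = 42.86 Ω
R_th = 42.86 Ω
I_n = V_th/R_th = 8.571/42.86 = 0.2 A, and R_n = R_th = 42.86 Ω

Final answer: I_n = 0.2 A, R_n = 42.86 Ω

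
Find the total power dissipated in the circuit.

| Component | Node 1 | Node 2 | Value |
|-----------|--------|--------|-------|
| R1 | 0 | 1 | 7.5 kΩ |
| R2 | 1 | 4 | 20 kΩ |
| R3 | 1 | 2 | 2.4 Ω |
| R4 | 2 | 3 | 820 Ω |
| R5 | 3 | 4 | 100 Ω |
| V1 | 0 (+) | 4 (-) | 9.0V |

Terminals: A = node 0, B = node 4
Nodal analysis, taking node 4 as the 0 V reference.
Source V1 fixes V_0 = 9 V.
KCL at each unknown node (sum of currents leaving = 0; resistances in Ω):
  Node 1: (V_1 - 9)/7500 + (V_1 - 0)/20000 + (V_1 - V_2)/2.4 = 0
  Node 2: (V_2 - V_1)/2.4 + (V_2 - V_3)/820 = 0
  Node 3: (V_3 - V_2)/820 + (V_3 - 0)/100 = 0
Collecting terms (coefficients in siemens):
  0.4168·V_1 - 0.4167·V_2 = 0.0012
  0.4179·V_2 - 0.4167·V_1 - 0.00122·V_3 = 0
  0.01122·V_3 - 0.00122·V_2 = 0
Solving these 3 simultaneous equations (Gaussian elimination) gives:
  V_1 = 0.9468 V, V_2 = 0.9443 V, V_3 = 0.1026 V
Power in each resistor, P = (ΔV)²/R:
  P_R1 = (9 - 0.9468)²/7500 = 0.008647 W
  P_R2 = (0.9468 - 0)²/20000 = 0.00004482 W
  P_R3 = (0.9468 - 0.9443)²/2.4 = 0.000002529 W
  P_R4 = (0.9443 - 0.1026)²/820 = 0.0008639 W
  P_R5 = (0.1026 - 0)²/100 = 0.0001054 W
P_total = P_R1 + P_R2 + P_R3 + P_R4 + P_R5 = 0.009664 W

Final answer: 0.009664 W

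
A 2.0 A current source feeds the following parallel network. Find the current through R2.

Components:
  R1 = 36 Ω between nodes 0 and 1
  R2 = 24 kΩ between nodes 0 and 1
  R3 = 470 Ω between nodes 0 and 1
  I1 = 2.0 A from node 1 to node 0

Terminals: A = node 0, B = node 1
All resistors sit directly between nodes 0 and 1, so they are in parallel and share one voltage V; the full source current 2 A splits among them.
1/R_par = 1/36 + 1/24000 + 1/470 = 0.02995 S  =>  R_par = 33.39 Ω
V = I × R_par = 2 × 33.39 = 66.78 V
I_R2 = V/R2 = 66.78/24000 = 0.002783 A

Final answer: 0.002783 A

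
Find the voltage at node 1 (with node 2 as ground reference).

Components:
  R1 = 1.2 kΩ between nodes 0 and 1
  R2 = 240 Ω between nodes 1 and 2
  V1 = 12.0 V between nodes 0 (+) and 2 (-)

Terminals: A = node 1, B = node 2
Nodal analysis, taking node 2 as the 0 V reference.
Source V1 fixes V_0 = 12 V.
KCL at each unknown node (sum of currents leaving = 0; resistances in Ω):
  Node 1: (V_1 - 12)/1200 + (V_1 - 0)/240 = 0
Collecting terms: 0.005 × V_1 = 0.01  =>  V_1 = 2 V
The requested potential is V_1 = 2 V.

Final answer: V_1 = 2 V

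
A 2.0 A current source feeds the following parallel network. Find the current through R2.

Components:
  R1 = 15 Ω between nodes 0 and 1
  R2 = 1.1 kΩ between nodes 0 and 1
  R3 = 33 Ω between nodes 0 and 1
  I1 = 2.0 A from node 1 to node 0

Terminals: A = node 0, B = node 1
All resistors sit directly between nodes 0 and 1, so they are in parallel and share one voltage V; the full source current 2 A splits among them.
1/R_par = 1/15 + 1/1100 + 1/33 = 0.09788 S  =>  R_par = 10.22 Ω
V = I × R_par = 2 × 10.22 = 20.43 V
I_R2 = V/R2 = 20.43/1100 = 0.01858 A

Final answer: 0.01858 A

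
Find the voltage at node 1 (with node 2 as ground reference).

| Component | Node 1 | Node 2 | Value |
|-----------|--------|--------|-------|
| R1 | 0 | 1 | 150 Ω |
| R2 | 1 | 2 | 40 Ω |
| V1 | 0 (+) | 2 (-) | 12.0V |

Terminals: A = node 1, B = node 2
Nodal analysis, taking node 2 as the 0 V reference.
Source V1 fixes V_0 = 12 V.
KCL at each unknown node (sum of currents leaving = 0; resistances in Ω):
  Node 1: (V_1 - 12)/150 + (V_1 - 0)/40 = 0
Collecting terms: 0.03167 × V_1 = 0.08  =>  V_1 = 2.526 V
The requested potential is V_1 = 2.526 V.

Final answer: V_1 = 2.526 V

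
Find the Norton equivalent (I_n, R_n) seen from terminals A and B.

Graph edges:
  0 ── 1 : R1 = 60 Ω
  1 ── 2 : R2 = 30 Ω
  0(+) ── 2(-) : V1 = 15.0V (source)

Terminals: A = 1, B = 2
Find the Thévenin equivalent first; then I_n = V_th/R_th and R_n = R_th.
Step 1 — V_th is the open-circuit voltage V_A - V_B (nothing connected across the terminals).
Nodal analysis, taking node 2 as the 0 V reference.
Source V1 fixes V_0 = 15 V.
KCL at each unknown node (sum of currents leaving = 0; resistances in Ω):
  Node 1: (V_1 - 15)/60 + (V_1 - 0)/30 = 0
Collecting terms: 0.05 × V_1 = 0.25  =>  V_1 = 5 V
V_th = V_1 - V_2 = 5 - 0 = 5 V
Step 2 — R_th: zero the source — replace V1 by a short circuit (node 2 merges into node 0) — and find the resistance seen between A (node 1) and B (node 0).
Reduce the network between node 1 (A) and node 0 (B) by series/parallel combination:
  Rp1 = R1 ‖ R2 (parallel, both between nodes 0 and 1) = 1/(1/60 + 1/30) = 20 Ω
R_th = 20 Ω
I_n = V_th/R_th = 5/20 = 0.25 A, and R_n = R_th = 20 Ω

Final answer: I_n = 0.25 A, R_n = 20 Ω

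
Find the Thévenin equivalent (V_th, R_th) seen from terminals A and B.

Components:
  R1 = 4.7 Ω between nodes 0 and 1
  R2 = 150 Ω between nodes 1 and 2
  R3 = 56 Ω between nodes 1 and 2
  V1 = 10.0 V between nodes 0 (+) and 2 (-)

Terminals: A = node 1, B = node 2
Step 1 — V_th is the open-circuit voltage V_A - V_B (nothing connected across the terminals).
Nodal analysis, taking node 2 as the 0 V reference.
Source V1 fixes V_0 = 10 V.
KCL at each unknown node (sum of currents leaving = 0; resistances in Ω):
  Node 1: (V_1 - 10)/4.7 + (V_1 - 0)/150 + (V_1 - 0)/56 = 0
Collecting terms: 0.2373 × V_1 = 2.128  =>  V_1 = 8.967 V
V_th = V_1 - V_2 = 8.967 - 0 = 8.967 V
Step 2 — R_th: zero the source — replace V1 by a short circuit (node 2 merges into node 0) — and find the resistance seen between A (node 1) and B (node 0).
Reduce the network between node 1 (A) and node 0 (B) by series/parallel combination:
  Rp1 = R1 ‖ R2 ‖ R3 (parallel, all between nodes 0 and 1) = 1/(1/4.7 + 1/150 + 1/56) = 4.214 Ω
R_th = 4.214 Ω

Final answer: V_th = 8.967 V, R_th = 4.214 Ω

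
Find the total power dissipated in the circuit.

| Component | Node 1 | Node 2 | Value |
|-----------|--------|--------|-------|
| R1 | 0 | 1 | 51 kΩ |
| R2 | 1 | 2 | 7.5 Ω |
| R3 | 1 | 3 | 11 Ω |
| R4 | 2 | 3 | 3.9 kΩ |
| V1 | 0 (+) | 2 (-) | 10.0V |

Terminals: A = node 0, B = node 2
Nodal analysis, taking node 2 as the 0 V reference.
Source V1 fixes V_0 = 10 V.
KCL at each unknown node (sum of currents leaving = 0; resistances in Ω):
  Node 1: (V_1 - 10)/51000 + (V_1 - 0)/7.5 + (V_1 - V_3)/11 = 0
  Node 3: (V_3 - V_1)/11 + (V_3 - 0)/3900 = 0
Collecting terms (coefficients in siemens):
  0.2243·V_1 - 0.09091·V_3 = 0.0001961
  0.09117·V_3 - 0.09091·V_1 = 0
Determinant D = (0.2243)(0.09117) - (-0.09091)(-0.09091) = 0.01218
V_1 = [(0.0001961)(0.09117) - (-0.09091)(0)]/D = 0.001468 V
V_3 = [(0.2243)(0) - (0.0001961)(-0.09091)]/D = 0.001463 V
Power in each resistor, P = (ΔV)²/R:
  P_R1 = (10 - 0.001468)²/51000 = 0.00196 W
  P_R2 = (0.001468 - 0)²/7.5 = 0.0000002872 W
  P_R3 = (0.001468 - 0.001463)²/11 = 0.000000000001549 W
  P_R4 = (0 - 0.001463)²/3900 = 0.0000000005491 W
P_total = P_R1 + P_R2 + P_R3 + P_R4 = 0.00196 W

Final answer: 0.00196 W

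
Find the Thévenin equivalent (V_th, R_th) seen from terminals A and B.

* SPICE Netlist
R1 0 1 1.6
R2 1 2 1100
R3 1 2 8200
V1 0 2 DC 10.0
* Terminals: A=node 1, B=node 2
Step 1 — V_th is the open-circuit voltage V_A - V_B (nothing connected across the terminals).
Nodal analysis, taking node 2 as the 0 V reference.
Source V1 fixes V_0 = 10 V.
KCL at each unknown node (sum of currents leaving = 0; resistances in Ω):
  Node 1: (V_1 - 10)/1.6 + (V_1 - 0)/1100 + (V_1 - 0)/8200 = 0
Collecting terms: 0.626 × V_1 = 6.25  =>  V_1 = 9.984 V
V_th = V_1 - V_2 = 9.984 - 0 = 9.984 V
Step 2 — R_th: zero the source — replace V1 by a short circuit (node 2 merges into node 0) — and find the resistance seen between A (node 1) and B (node 0).
Reduce the network between node 1 (A) and node 0 (B) by series/parallel combination:
  Rp1 = R1 ‖ R2 ‖ R3 (parallel, all between nodes 0 and 1) = 1/(1/1.6 + 1/1100 + 1/8200) = 1.597 Ω
R_th = 1.597 Ω

Final answer: V_th = 9.984 V, R_th = 1.597 Ω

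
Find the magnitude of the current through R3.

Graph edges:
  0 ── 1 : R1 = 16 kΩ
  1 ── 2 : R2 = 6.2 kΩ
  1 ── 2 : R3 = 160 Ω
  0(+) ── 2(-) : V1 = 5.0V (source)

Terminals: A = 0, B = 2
Nodal analysis, taking node 2 as the 0 V reference.
Source V1 fixes V_0 = 5 V.
KCL at each unknown node (sum of currents leaving = 0; resistances in Ω):
  Node 1: (V_1 - 5)/16000 + (V_1 - 0)/6200 + (V_1 - 0)/160 = 0
Collecting terms: 0.006474 × V_1 = 0.0003125  =>  V_1 = 0.04827 V
I_R3 = (V_1 - V_2)/R3 = (0.04827 - 0)/160 = 0.0003017 A
|I_R3| = 0.0003017 A

Final answer: |I_R3| = 0.0003017 A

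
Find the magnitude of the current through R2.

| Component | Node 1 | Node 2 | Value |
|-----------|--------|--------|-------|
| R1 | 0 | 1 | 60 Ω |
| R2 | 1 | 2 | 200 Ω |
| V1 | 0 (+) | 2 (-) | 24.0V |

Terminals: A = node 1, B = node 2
Nodal analysis, taking node 2 as the 0 V reference.
Source V1 fixes V_0 = 24 V.
KCL at each unknown node (sum of currents leaving = 0; resistances in Ω):
  Node 1: (V_1 - 24)/60 + (V_1 - 0)/200 = 0
Collecting terms: 0.02167 × V_1 = 0.4  =>  V_1 = 18.46 V
I_R2 = (V_1 - V_2)/R2 = (18.46 - 0)/200 = 0.09231 A
|I_R2| = 0.09231 A

Final answer: |I_R2| = 0.09231 A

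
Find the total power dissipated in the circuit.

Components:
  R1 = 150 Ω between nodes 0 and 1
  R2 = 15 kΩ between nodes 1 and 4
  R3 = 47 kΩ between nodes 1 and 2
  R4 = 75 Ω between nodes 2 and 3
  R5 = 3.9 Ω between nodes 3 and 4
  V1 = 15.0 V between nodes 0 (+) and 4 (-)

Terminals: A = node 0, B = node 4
Nodal analysis, taking node 4 as the 0 V reference.
Source V1 fixes V_0 = 15 V.
KCL at each unknown node (sum of currents leaving = 0; resistances in Ω):
  Node 1: (V_1 - 15)/150 + (V_1 - 0)/15000 + (V_1 - V_2)/47000 = 0
  Node 2: (V_2 - V_1)/47000 + (V_2 - V_3)/75 = 0
  Node 3: (V_3 - V_2)/75 + (V_3 - 0)/3.9 = 0
Collecting terms (coefficients in siemens):
  0.006755·V_1 - 0.00002128·V_2 = 0.1
  0.01335·V_2 - 0.00002128·V_1 - 0.01333·V_3 = 0
  0.2697·V_3 - 0.01333·V_2 = 0
Solving these 3 simultaneous equations (Gaussian elimination) gives:
  V_1 = 14.8 V, V_2 = 0.02481 V, V_3 = 0.001226 V
Power in each resistor, P = (ΔV)²/R:
  P_R1 = (15 - 14.8)²/150 = 0.0002541 W
  P_R2 = (14.8 - 0)²/15000 = 0.01461 W
  P_R3 = (14.8 - 0.02481)²/47000 = 0.004648 W
  P_R4 = (0.02481 - 0.001226)²/75 = 0.000007417 W
  P_R5 = (0.001226 - 0)²/3.9 = 0.0000003857 W
P_total = P_R1 + P_R2 + P_R3 + P_R4 + P_R5 = 0.01952 W

Final answer: 0.01952 W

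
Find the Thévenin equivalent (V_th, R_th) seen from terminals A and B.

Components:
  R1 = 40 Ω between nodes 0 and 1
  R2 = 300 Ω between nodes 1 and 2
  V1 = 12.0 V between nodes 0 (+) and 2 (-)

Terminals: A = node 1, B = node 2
Step 1 — V_th is the open-circuit voltage V_A - V_B (nothing connected across the terminals).
Nodal analysis, taking node 2 as the 0 V reference.
Source V1 fixes V_0 = 12 V.
KCL at each unknown node (sum of currents leaving = 0; resistances in Ω):
  Node 1: (V_1 - 12)/40 + (V_1 - 0)/300 = 0
Collecting terms: 0.02833 × V_1 = 0.3  =>  V_1 = 10.59 V
V_th = V_1 - V_2 = 10.59 - 0 = 10.59 V
Step 2 — R_th: zero the source — replace V1 by a short circuit (node 2 merges into node 0) — and find the resistance seen between A (node 1) and B (node 0).
Reduce the network between node 1 (A) and node 0 (B) by series/parallel combination:
  Rp1 = R1 ‖ R2 (parallel, both between nodes 0 and 1) = 1/(1/40 + 1/300) = 35.29 Ω
R_th = 35.29 Ω

Final answer: V_th = 10.59 V, R_th = 35.29 Ω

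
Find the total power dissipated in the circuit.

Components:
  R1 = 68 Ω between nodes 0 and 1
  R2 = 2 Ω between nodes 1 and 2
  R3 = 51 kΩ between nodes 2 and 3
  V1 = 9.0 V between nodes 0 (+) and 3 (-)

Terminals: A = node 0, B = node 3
Nodal analysis, taking node 3 as the 0 V reference.
Source V1 fixes V_0 = 9 V.
KCL at each unknown node (sum of currents leaving = 0; resistances in Ω):
  Node 1: (V_1 - 9)/68 + (V_1 - V_2)/2 = 0
  Node 2: (V_2 - V_1)/2 + (V_2 - 0)/51000 = 0
Collecting terms (coefficients in siemens):
  0.5147·V_1 - 0.5·V_2 = 0.1324
  0.5·V_2 - 0.5·V_1 = 0
Determinant D = (0.5147)(0.5) - (-0.5)(-0.5) = 0.007363
V_1 = [(0.1324)(0.5) - (-0.5)(0)]/D = 8.988 V
V_2 = [(0.5147)(0) - (0.1324)(-0.5)]/D = 8.988 V
Power in each resistor, P = (ΔV)²/R:
  P_R1 = (9 - 8.988)²/68 = 0.000002112 W
  P_R2 = (8.988 - 8.988)²/2 = 0.00000006211 W
  P_R3 = (8.988 - 0)²/51000 = 0.001584 W
P_total = P_R1 + P_R2 + P_R3 = 0.001586 W

Final answer: 0.001586 W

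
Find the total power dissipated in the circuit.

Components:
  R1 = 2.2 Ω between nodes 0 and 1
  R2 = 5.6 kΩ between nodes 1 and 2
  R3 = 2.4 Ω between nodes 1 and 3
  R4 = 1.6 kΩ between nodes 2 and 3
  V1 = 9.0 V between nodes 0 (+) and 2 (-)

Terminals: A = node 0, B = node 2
Nodal analysis, taking node 2 as the 0 V reference.
Source V1 fixes V_0 = 9 V.
KCL at each unknown node (sum of currents leaving = 0; resistances in Ω):
  Node 1: (V_1 - 9)/2.2 + (V_1 - 0)/5600 + (V_1 - V_3)/2.4 = 0
  Node 3: (V_3 - V_1)/2.4 + (V_3 - 0)/1600 = 0
Collecting terms (coefficients in siemens):
  0.8714·V_1 - 0.4167·V_3 = 4.091
  0.4173·V_3 - 0.4167·V_1 = 0
Determinant D = (0.8714)(0.4173) - (-0.4167)(-0.4167) = 0.19
V_1 = [(4.091)(0.4173) - (-0.4167)(0)]/D = 8.984 V
V_3 = [(0.8714)(0) - (4.091)(-0.4167)]/D = 8.971 V
Power in each resistor, P = (ΔV)²/R:
  P_R1 = (9 - 8.984)²/2.2 = 0.0001144 W
  P_R2 = (8.984 - 0)²/5600 = 0.01441 W
  P_R3 = (8.984 - 8.971)²/2.4 = 0.00007544 W
  P_R4 = (0 - 8.971)²/1600 = 0.0503 W
P_total = P_R1 + P_R2 + P_R3 + P_R4 = 0.0649 W

Final answer: 0.0649 W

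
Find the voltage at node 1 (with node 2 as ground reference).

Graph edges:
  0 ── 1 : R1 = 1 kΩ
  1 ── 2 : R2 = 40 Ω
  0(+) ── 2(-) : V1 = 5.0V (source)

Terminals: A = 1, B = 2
Nodal analysis, taking node 2 as the 0 V reference.
Source V1 fixes V_0 = 5 V.
KCL at each unknown node (sum of currents leaving = 0; resistances in Ω):
  Node 1: (V_1 - 5)/1000 + (V_1 - 0)/40 = 0
Collecting terms: 0.026 × V_1 = 0.005  =>  V_1 = 0.1923 V
The requested potential is V_1 = 0.1923 V.

Final answer: V_1 = 0.1923 V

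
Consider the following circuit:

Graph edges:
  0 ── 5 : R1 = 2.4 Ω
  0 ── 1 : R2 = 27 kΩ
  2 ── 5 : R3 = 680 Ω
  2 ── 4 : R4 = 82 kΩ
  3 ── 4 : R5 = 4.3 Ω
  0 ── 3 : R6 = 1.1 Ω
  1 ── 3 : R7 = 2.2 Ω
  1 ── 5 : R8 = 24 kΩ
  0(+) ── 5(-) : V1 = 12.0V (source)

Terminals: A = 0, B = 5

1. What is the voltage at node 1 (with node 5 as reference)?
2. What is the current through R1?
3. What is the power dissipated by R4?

Nodal analysis, taking node 5 as the 0 V reference.
Source V1 fixes V_0 = 12 V.
KCL at each unknown node (sum of currents leaving = 0; resistances in Ω):
  Node 1: (V_1 - 12)/27000 + (V_1 - V_3)/2.2 + (V_1 - 0)/24000 = 0
  Node 2: (V_2 - 0)/680 + (V_2 - V_4)/82000 = 0
  Node 3: (V_3 - V_4)/4.3 + (V_3 - 12)/1.1 + (V_3 - V_1)/2.2 = 0
  Node 4: (V_4 - V_2)/82000 + (V_4 - V_3)/4.3 = 0
Collecting terms (coefficients in siemens):
  0.4546·V_1 - 0.4545·V_3 = 0.0004444
  0.001483·V_2 - 0.0000122·V_4 = 0
  1.596·V_3 - 0.4545·V_1 - 0.2326·V_4 = 10.91
  0.2326·V_4 - 0.0000122·V_2 - 0.2326·V_3 = 0
Solving these 4 simultaneous equations (Gaussian elimination) gives:
  V_1 = 12 V, V_2 = 0.09868 V, V_3 = 12 V, V_4 = 12 V
Part 1:
  Read off the nodal solution: V_1 = 12 V
Part 2:
  I_R1 = (V_0 - V_5)/R1 = (12 - 0)/2.4 = 5 A
  Magnitude: I_R1 = 5 A
Part 3:
  I_R4 = (V_2 - V_4)/R4 = (0.09868 - 12)/82000 = -0.0001451 A
  P_R4 = I_R4² × R4 = (-0.0001451)² × 82000 = 0.001727 W

Final answers:
1. V_1 = 12 V
2. I_R1 = 5 A
3. P_R4 = 0.001727 W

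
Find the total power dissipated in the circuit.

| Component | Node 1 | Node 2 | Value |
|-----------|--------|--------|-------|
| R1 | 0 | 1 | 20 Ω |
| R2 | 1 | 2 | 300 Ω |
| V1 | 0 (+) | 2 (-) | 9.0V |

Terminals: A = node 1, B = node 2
Nodal analysis, taking node 2 as the 0 V reference.
Source V1 fixes V_0 = 9 V.
KCL at each unknown node (sum of currents leaving = 0; resistances in Ω):
  Node 1: (V_1 - 9)/20 + (V_1 - 0)/300 = 0
Collecting terms: 0.05333 × V_1 = 0.45  =>  V_1 = 8.438 V
Power in each resistor, P = (ΔV)²/R:
  P_R1 = (9 - 8.438)²/20 = 0.01582 W
  P_R2 = (8.438 - 0)²/300 = 0.2373 W
P_total = P_R1 + P_R2 = 0.2531 W

Final answer: 0.2531 W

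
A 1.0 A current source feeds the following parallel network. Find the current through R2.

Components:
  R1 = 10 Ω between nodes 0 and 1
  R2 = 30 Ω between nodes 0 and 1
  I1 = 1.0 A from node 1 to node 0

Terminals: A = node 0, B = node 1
All resistors sit directly between nodes 0 and 1, so they are in parallel and share one voltage V; the full source current 1 A splits among them.
1/R_par = 1/10 + 1/30 = 0.1333 S  =>  R_par = 7.5 Ω
V = I × R_par = 1 × 7.5 = 7.5 V
I_R2 = V/R2 = 7.5/30 = 0.25 A

Final answer: 0.25 A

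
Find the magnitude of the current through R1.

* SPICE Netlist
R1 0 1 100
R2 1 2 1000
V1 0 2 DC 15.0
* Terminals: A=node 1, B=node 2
Nodal analysis, taking node 2 as the 0 V reference.
Source V1 fixes V_0 = 15 V.
KCL at each unknown node (sum of currents leaving = 0; resistances in Ω):
  Node 1: (V_1 - 15)/100 + (V_1 - 0)/1000 = 0
Collecting terms: 0.011 × V_1 = 0.15  =>  V_1 = 13.64 V
I_R1 = (V_0 - V_1)/R1 = (15 - 13.64)/100 = 0.01364 A
|I_R1| = 0.01364 A

Final answer: |I_R1| = 0.01364 A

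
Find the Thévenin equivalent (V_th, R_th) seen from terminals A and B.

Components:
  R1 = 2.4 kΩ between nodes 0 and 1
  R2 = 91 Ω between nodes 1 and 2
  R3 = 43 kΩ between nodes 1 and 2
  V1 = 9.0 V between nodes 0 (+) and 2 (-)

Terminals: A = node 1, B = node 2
Step 1 — V_th is the open-circuit voltage V_A - V_B (nothing connected across the terminals).
Nodal analysis, taking node 2 as the 0 V reference.
Source V1 fixes V_0 = 9 V.
KCL at each unknown node (sum of currents leaving = 0; resistances in Ω):
  Node 1: (V_1 - 9)/2400 + (V_1 - 0)/91 + (V_1 - 0)/43000 = 0
Collecting terms: 0.01143 × V_1 = 0.00375  =>  V_1 = 0.3281 V
V_th = V_1 - V_2 = 0.3281 - 0 = 0.3281 V
Step 2 — R_th: zero the source — replace V1 by a short circuit (node 2 merges into node 0) — and find the resistance seen between A (node 1) and B (node 0).
Reduce the network between node 1 (A) and node 0 (B) by series/parallel combination:
  Rp1 = R1 ‖ R2 ‖ R3 (parallel, all between nodes 0 and 1) = 1/(1/2400 + 1/91 + 1/43000) = 87.5 Ω
R_th = 87.5 Ω

Final answer: V_th = 0.3281 V, R_th = 87.5 Ω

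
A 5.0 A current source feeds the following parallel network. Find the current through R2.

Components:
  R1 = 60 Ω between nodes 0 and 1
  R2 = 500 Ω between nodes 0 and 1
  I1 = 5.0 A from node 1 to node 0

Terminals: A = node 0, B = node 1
All resistors sit directly between nodes 0 and 1, so they are in parallel and share one voltage V; the full source current 5 A splits among them.
1/R_par = 1/60 + 1/500 = 0.01867 S  =>  R_par = 53.57 Ω
V = I × R_par = 5 × 53.57 = 267.9 V
I_R2 = V/R2 = 267.9/500 = 0.5357 A

Final answer: 0.5357 A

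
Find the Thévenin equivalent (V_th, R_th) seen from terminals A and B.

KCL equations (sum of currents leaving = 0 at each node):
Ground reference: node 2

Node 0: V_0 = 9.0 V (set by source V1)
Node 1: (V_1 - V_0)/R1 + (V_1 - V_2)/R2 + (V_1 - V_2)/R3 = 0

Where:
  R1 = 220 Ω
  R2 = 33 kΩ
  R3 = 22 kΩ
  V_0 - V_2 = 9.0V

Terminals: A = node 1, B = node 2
Step 1 — V_th is the open-circuit voltage V_A - V_B (nothing connected across the terminals).
Nodal analysis, taking node 2 as the 0 V reference.
Source V1 fixes V_0 = 9 V.
KCL at each unknown node (sum of currents leaving = 0; resistances in Ω):
  Node 1: (V_1 - 9)/220 + (V_1 - 0)/33000 + (V_1 - 0)/22000 = 0
Collecting terms: 0.004621 × V_1 = 0.04091  =>  V_1 = 8.852 V
V_th = V_1 - V_2 = 8.852 - 0 = 8.852 V
Step 2 — R_th: zero the source — replace V1 by a short circuit (node 2 merges into node 0) — and find the resistance seen between A (node 1) and B (node 0).
Reduce the network between node 1 (A) and node 0 (B) by series/parallel combination:
  Rp1 = R1 ‖ R2 ‖ R3 (parallel, all between nodes 0 and 1) = 1/(1/220 + 1/33000 + 1/22000) = 216.4 Ω
R_th = 216.4 Ω

Final answer: V_th = 8.852 V, R_th = 216.4 Ω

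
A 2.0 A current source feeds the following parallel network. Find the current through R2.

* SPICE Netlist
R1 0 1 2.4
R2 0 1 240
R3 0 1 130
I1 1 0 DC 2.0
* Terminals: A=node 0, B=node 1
All resistors sit directly between nodes 0 and 1, so they are in parallel and share one voltage V; the full source current 2 A splits among them.
1/R_par = 1/2.4 + 1/240 + 1/130 = 0.4285 S  =>  R_par = 2.334 Ω
V = I × R_par = 2 × 2.334 = 4.667 V
I_R2 = V/R2 = 4.667/240 = 0.01945 A

Final answer: 0.01945 A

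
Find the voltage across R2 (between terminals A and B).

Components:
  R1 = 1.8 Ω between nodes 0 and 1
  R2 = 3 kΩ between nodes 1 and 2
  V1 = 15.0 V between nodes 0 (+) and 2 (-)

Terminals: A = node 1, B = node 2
R1 and R2 are in series across V1 (node 0 → node 1 → node 2), and the output A–B is taken across R2, so this is a voltage divider.
Series current: I = V1/(R1 + R2) = 15/(1.8 + 3000) = 15/3002 = 0.004997 A
V_R2 = I × R2 = V1 × R2/(R1 + R2) = 15 × 3000/3002 = 14.99 V

Final answer: 14.99 V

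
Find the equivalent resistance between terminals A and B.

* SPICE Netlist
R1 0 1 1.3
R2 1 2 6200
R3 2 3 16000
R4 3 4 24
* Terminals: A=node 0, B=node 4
Reduce the network between node 0 (A) and node 4 (B) by series/parallel combination:
  Rs1 = R1 + R2 (series, joined only at node 1) = 1.3 + 6200 = 6201 Ω
  Rs2 = R3 + Rs1 (series, joined only at node 2) = 16000 + 6201 = 22200 Ω
  Rs3 = R4 + Rs2 (series, joined only at node 3) = 24 + 22200 = 22230 Ω
R_eq = 22.23 kΩ

Final answer: 22.23 kΩ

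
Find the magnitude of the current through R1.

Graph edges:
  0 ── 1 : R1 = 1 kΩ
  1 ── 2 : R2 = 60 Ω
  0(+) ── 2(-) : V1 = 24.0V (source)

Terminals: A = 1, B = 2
Nodal analysis, taking node 2 as the 0 V reference.
Source V1 fixes V_0 = 24 V.
KCL at each unknown node (sum of currents leaving = 0; resistances in Ω):
  Node 1: (V_1 - 24)/1000 + (V_1 - 0)/60 = 0
Collecting terms: 0.01767 × V_1 = 0.024  =>  V_1 = 1.358 V
I_R1 = (V_0 - V_1)/R1 = (24 - 1.358)/1000 = 0.02264 A
|I_R1| = 0.02264 A

Final answer: |I_R1| = 0.02264 A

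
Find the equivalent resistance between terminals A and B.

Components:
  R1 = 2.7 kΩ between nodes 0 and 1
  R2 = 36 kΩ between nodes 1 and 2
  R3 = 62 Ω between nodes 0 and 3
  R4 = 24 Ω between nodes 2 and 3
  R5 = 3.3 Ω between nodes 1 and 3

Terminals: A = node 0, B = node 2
The network is not a plain series/parallel combination. Inject a 1 A test current into terminal A (node 0) and return it from terminal B (node 2); then R_eq = V_A / (1 A).
Nodal analysis, taking node 2 as the 0 V reference.
Current source I_test pushes 1 A into node 0 and draws it out of node 2.
KCL at each unknown node (sum of currents leaving = 0; resistances in Ω):
  Node 0: (V_0 - V_1)/2700 + (V_0 - V_3)/62 - 1 = 0
  Node 1: (V_1 - V_0)/2700 + (V_1 - 0)/36000 + (V_1 - V_3)/3.3 = 0
  Node 3: (V_3 - V_0)/62 + (V_3 - V_1)/3.3 + (V_3 - 0)/24 = 0
Collecting terms (coefficients in siemens):
  0.0165·V_0 - 0.0003704·V_1 - 0.01613·V_3 = 1
  0.3034·V_1 - 0.0003704·V_0 - 0.303·V_3 = 0
  0.3608·V_3 - 0.01613·V_0 - 0.303·V_1 = 0
Solving these 3 simultaneous equations (Gaussian elimination) gives:
  V_0 = 84.59 V, V_1 = 24.06 V, V_3 = 23.98 V
R_eq = V_0 / 1 A = 84.59 Ω

Final answer: 84.59 Ω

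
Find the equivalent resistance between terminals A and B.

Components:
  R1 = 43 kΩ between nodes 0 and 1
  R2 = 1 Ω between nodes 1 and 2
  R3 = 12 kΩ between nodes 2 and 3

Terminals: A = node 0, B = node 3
Reduce the network between node 0 (A) and node 3 (B) by series/parallel combination:
  Rs1 = R1 + R2 (series, joined only at node 1) = 43000 + 1 = 43000 Ω
  Rs2 = R3 + Rs1 (series, joined only at node 2) = 12000 + 43000 = 55000 Ω
R_eq = 55 kΩ

Final answer: 55 kΩ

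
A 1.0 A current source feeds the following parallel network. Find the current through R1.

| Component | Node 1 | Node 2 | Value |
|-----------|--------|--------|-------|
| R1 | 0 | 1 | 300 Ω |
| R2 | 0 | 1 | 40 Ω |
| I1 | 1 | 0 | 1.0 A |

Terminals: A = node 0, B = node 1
All resistors sit directly between nodes 0 and 1, so they are in parallel and share one voltage V; the full source current 1 A splits among them.
1/R_par = 1/300 + 1/40 = 0.02833 S  =>  R_par = 35.29 Ω
V = I × R_par = 1 × 35.29 = 35.29 V
I_R1 = V/R1 = 35.29/300 = 0.1176 A

Final answer: 0.1176 A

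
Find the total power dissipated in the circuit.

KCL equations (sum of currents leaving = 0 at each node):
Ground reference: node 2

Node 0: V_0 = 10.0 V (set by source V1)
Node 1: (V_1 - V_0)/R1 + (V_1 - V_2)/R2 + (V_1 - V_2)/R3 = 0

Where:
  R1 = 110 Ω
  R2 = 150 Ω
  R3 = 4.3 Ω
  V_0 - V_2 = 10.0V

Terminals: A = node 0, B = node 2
Nodal analysis, taking node 2 as the 0 V reference.
Source V1 fixes V_0 = 10 V.
KCL at each unknown node (sum of currents leaving = 0; resistances in Ω):
  Node 1: (V_1 - 10)/110 + (V_1 - 0)/150 + (V_1 - 0)/4.3 = 0
Collecting terms: 0.2483 × V_1 = 0.09091  =>  V_1 = 0.3661 V
Power in each resistor, P = (ΔV)²/R:
  P_R1 = (10 - 0.3661)²/110 = 0.8437 W
  P_R2 = (0.3661 - 0)²/150 = 0.0008935 W
  P_R3 = (0.3661 - 0)²/4.3 = 0.03117 W
P_total = P_R1 + P_R2 + P_R3 = 0.8758 W

Final answer: 0.8758 W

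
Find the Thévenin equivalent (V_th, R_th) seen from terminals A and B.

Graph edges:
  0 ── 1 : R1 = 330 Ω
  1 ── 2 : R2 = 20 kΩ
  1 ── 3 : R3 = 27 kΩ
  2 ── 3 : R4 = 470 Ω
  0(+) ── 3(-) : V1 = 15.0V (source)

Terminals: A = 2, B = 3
Step 1 — V_th is the open-circuit voltage V_A - V_B (nothing connected across the terminals).
Nodal analysis, taking node 3 as the 0 V reference.
Source V1 fixes V_0 = 15 V.
KCL at each unknown node (sum of currents leaving = 0; resistances in Ω):
  Node 1: (V_1 - 15)/330 + (V_1 - V_2)/20000 + (V_1 - 0)/27000 = 0
  Node 2: (V_2 - V_1)/20000 + (V_2 - 0)/470 = 0
Collecting terms (coefficients in siemens):
  0.003117·V_1 - 0.00005·V_2 = 0.04545
  0.002178·V_2 - 0.00005·V_1 = 0
Determinant D = (0.003117)(0.002178) - (-0.00005)(-0.00005) = 0.000006786
V_1 = [(0.04545)(0.002178) - (-0.00005)(0)]/D = 14.59 V
V_2 = [(0.003117)(0) - (0.04545)(-0.00005)]/D = 0.3349 V
V_th = V_2 - V_3 = 0.3349 - 0 = 0.3349 V
Step 2 — R_th: zero the source — replace V1 by a short circuit (node 3 merges into node 0) — and find the resistance seen between A (node 2) and B (node 0).
Reduce the network between node 2 (A) and node 0 (B) by series/parallel combination:
  Rp1 = R1 ‖ R3 (parallel, both between nodes 0 and 1) = 1/(1/330 + 1/27000) = 326 Ω
  Rs1 = R2 + Rp1 (series, joined only at node 1) = 20000 + 326 = 20330 Ω
  Rp2 = R4 ‖ Rs1 (parallel, both between nodes 0 and 2) = 1/(1/470 + 1/20330) = 459.4 Ω
R_th = 459.4 Ω

Final answer: V_th = 0.3349 V, R_th = 459.4 Ω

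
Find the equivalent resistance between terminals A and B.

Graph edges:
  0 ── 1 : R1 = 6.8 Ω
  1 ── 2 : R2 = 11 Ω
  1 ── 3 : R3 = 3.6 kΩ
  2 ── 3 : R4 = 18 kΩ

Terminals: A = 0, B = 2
Reduce the network between node 0 (A) and node 2 (B) by series/parallel combination:
  Rs1 = R3 + R4 (series, joined only at node 3) = 3600 + 18000 = 21600 Ω
  Rp1 = R2 ‖ Rs1 (parallel, both between nodes 1 and 2) = 1/(1/11 + 1/21600) = 10.99 Ω
  Rs2 = R1 + Rp1 (series, joined only at node 1) = 6.8 + 10.99 = 17.79 Ω
R_eq = 17.79 Ω

Final answer: 17.79 Ω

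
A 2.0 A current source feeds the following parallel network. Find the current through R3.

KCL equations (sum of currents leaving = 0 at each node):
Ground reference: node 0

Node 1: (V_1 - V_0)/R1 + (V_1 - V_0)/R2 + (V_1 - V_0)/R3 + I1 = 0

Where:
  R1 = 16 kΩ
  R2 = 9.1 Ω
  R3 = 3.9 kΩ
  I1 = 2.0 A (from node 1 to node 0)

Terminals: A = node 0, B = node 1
All resistors sit directly between nodes 0 and 1, so they are in parallel and share one voltage V; the full source current 2 A splits among them.
1/R_par = 1/16000 + 1/9.1 + 1/3900 = 0.1102 S  =>  R_par = 9.074 Ω
V = I × R_par = 2 × 9.074 = 18.15 V
I_R3 = V/R3 = 18.15/3900 = 0.004653 A

Final answer: 0.004653 A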